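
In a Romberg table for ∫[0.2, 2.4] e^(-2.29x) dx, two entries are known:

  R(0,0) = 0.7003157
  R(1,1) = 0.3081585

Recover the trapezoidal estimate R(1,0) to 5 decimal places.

From R(1,1) = (4·R(1,0) − R(0,0))/3, solve for R(1,0):
4·R(1,0) = 3·0.3081585 + 0.7003157 = 1.6247912
R(1,0) = 0.4061978

0.40620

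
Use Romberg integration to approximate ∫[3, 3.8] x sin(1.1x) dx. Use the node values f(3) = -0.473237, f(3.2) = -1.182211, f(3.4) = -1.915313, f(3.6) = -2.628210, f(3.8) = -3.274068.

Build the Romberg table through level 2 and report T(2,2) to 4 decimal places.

T(0,0) (trapezoid, 1 panel, h=0.8000): -1.498922
T(1,0) (trapezoid, 2 panels, h=0.4000): -1.515586
T(2,0) (trapezoid, 4 panels, h=0.2000): -1.519877
T(1,1) = -1.515586 + (-1.515586 − (-1.498922))/3 = -1.521141
T(2,1) = -1.519877 + (-1.519877 − (-1.515586))/3 = -1.521307
T(2,2) = -1.521307 + (-1.521307 − (-1.521141))/15 = -1.521318

-1.5213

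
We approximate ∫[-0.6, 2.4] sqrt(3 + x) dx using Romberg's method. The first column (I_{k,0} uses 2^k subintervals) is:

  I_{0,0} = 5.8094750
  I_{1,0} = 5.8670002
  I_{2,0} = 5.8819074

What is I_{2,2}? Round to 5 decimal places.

Richardson extrapolation on the trapezoidal column (denominator 4−1=3):
I_{1,1} = 5.8670002 + (5.8670002 − 5.8094750)/3 = 5.8861753
I_{2,1} = (4·5.8819074 − 5.8670002) / 3 = 5.8868765
I_{2,2} = 5.8868765 + (5.8868765 − 5.8861753)/15 = 5.8869232

5.88692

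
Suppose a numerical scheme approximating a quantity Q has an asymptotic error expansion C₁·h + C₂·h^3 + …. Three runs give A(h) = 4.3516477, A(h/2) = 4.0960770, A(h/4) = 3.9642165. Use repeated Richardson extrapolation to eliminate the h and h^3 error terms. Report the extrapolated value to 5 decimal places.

3.83119

First eliminate the h term (factor 2^1 = 2):
  B₁ = (2·4.0960770 − 4.3516477)/1 = 3.8405063
  B₂ = (2·3.9642165 − 4.0960770)/1 = 3.8323560
Then eliminate the h^3 term (factor 2^3 = 8):
  (8·3.8323560 − 3.8405063)/7 = 3.8311917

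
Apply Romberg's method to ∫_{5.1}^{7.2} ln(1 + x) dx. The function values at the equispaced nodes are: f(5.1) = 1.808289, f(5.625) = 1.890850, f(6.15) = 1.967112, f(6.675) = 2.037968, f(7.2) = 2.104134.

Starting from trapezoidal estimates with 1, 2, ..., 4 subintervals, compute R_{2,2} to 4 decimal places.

R_{0,0} (trapezoid, 1 panel, h=2.1000): 4.108044
R_{1,0} (trapezoid, 2 panels, h=1.0500): 4.119490
R_{2,0} (trapezoid, 4 panels, h=0.5250): 4.122374
R_{1,1} = 4.119490 + (4.119490 − 4.108044)/3 = 4.123305
R_{2,1} = 4.122374 + (4.122374 − 4.119490)/3 = 4.123335
R_{2,2} = 4.123335 + (4.123335 − 4.123305)/15 = 4.123337

4.1233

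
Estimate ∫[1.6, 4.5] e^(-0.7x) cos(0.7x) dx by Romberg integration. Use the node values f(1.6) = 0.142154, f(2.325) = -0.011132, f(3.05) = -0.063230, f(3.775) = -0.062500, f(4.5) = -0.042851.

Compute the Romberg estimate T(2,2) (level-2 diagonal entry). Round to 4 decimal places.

-0.0780

T(0,0) (trapezoid, 1 panel, h=2.9000): 0.143989
T(1,0) (trapezoid, 2 panels, h=1.4500): -0.019689
T(2,0) (trapezoid, 4 panels, h=0.7250): -0.063228
T(1,1) = -0.019689 + (-0.019689 − 0.143989)/3 = -0.074248
T(2,1) = -0.063228 + (-0.063228 − (-0.019689))/3 = -0.077741
T(2,2) = -0.077741 + (-0.077741 − (-0.074248))/15 = -0.077974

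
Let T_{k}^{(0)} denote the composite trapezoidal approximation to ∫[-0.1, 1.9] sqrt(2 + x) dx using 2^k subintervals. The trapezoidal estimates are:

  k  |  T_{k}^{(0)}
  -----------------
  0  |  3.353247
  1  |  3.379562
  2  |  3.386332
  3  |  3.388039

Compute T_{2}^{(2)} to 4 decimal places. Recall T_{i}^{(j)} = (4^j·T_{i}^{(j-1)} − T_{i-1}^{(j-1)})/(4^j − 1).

Richardson extrapolation on the trapezoidal column (denominator 4−1=3):
T_{1}^{(1)} = 3.379562 + (3.379562 − 3.353247)/3 = 3.388334
T_{2}^{(1)} = (4·3.386332 − 3.379562) / 3 = 3.388589
T_{2}^{(2)} = (16·3.388589 − 3.388334) / 15 = 3.388606
(Column j=1 coincides with Simpson's rule on the same nodes.)

3.3886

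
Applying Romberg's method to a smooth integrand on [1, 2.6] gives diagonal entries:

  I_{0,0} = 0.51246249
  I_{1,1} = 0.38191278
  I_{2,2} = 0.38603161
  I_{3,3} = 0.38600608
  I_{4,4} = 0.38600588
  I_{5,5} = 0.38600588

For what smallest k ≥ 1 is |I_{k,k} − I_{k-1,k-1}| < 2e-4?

|I_{1,1} − I_{0,0}| = 0.13054971 ≥ 2e-4
|I_{2,2} − I_{1,1}| = 0.00411883 ≥ 2e-4
|I_{3,3} − I_{2,2}| = 0.00002553 < 2e-4

k = 3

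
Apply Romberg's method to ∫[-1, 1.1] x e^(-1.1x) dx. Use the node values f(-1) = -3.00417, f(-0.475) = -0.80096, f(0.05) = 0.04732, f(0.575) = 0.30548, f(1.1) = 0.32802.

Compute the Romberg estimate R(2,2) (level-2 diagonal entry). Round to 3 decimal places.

R(0,0) (trapezoid, 1 panel, h=2.1000): -2.80996
R(1,0) (trapezoid, 2 panels, h=1.0500): -1.35529
R(2,0) (trapezoid, 4 panels, h=0.5250): -0.93777
R(1,1) = -1.35529 + (-1.35529 − (-2.80996))/3 = -0.87040
R(2,1) = -0.93777 + (-0.93777 − (-1.35529))/3 = -0.79860
R(2,2) = -0.79860 + (-0.79860 − (-0.87040))/15 = -0.79381

-0.794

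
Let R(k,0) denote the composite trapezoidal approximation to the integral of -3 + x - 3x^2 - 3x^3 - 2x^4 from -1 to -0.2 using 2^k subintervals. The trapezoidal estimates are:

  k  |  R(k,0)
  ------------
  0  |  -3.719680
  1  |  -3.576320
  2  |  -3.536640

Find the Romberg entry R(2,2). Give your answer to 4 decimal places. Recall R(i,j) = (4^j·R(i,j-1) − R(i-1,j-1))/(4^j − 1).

-3.5231

R(1,1) = (4·(-3.576320) − (-3.719680)) / 3 = -3.528533
R(2,1) = -3.536640 + (-3.536640 − (-3.576320))/3 = -3.523413
R(2,2) = -3.523413 + (-3.523413 − (-3.528533))/15 = -3.523072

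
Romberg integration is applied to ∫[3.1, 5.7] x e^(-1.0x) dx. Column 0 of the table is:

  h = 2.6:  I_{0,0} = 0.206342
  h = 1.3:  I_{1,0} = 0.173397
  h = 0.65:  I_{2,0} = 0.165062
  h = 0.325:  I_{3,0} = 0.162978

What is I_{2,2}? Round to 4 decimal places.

I_{1,1} = 0.173397 + (0.173397 − 0.206342)/3 = 0.162415
I_{2,1} = (4·0.165062 − 0.173397) / 3 = 0.162284
I_{2,2} = 0.162284 + (0.162284 − 0.162415)/15 = 0.162275

0.1623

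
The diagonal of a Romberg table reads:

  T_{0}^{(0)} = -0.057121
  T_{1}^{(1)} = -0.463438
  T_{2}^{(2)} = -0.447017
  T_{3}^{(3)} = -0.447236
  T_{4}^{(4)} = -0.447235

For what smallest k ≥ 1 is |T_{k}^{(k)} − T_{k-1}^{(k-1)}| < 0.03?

|T_{1}^{(1)} − T_{0}^{(0)}| = 0.406317 ≥ 0.03
|T_{2}^{(2)} − T_{1}^{(1)}| = 0.016421 < 0.03

k = 2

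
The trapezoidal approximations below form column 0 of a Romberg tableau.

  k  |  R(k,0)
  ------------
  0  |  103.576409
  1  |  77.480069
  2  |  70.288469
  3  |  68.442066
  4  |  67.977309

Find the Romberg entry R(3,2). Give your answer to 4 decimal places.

67.8223

R(2,1) = (4·70.288469 − 77.480069) / 3 = 67.891269
R(3,1) = 68.442066 + (68.442066 − 70.288469)/3 = 67.826598
R(3,2) = 67.826598 + (67.826598 − 67.891269)/15 = 67.822287
(Column j=1 coincides with Simpson's rule on the same nodes.)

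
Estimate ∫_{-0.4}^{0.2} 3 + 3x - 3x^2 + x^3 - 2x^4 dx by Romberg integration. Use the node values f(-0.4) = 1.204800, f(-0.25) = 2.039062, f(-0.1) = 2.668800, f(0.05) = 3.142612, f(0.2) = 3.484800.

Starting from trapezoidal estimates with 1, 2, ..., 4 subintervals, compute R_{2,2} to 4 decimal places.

R_{0,0} (trapezoid, 1 panel, h=0.6000): 1.406880
R_{1,0} (trapezoid, 2 panels, h=0.3000): 1.504080
R_{2,0} (trapezoid, 4 panels, h=0.1500): 1.529291
R_{1,1} = 1.504080 + (1.504080 − 1.406880)/3 = 1.536480
R_{2,1} = 1.529291 + (1.529291 − 1.504080)/3 = 1.537695
R_{2,2} = 1.537695 + (1.537695 − 1.536480)/15 = 1.537776

1.5378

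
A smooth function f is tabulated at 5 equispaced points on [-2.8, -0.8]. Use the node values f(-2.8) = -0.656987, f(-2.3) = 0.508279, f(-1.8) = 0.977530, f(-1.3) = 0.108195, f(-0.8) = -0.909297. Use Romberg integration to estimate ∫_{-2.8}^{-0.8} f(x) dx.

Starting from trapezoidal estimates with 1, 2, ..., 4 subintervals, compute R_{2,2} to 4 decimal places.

R_{0,0} (trapezoid, 1 panel, h=2.0000): -1.566284
R_{1,0} (trapezoid, 2 panels, h=1.0000): 0.194388
R_{2,0} (trapezoid, 4 panels, h=0.5000): 0.405431
R_{1,1} = 0.194388 + (0.194388 − (-1.566284))/3 = 0.781279
R_{2,1} = 0.405431 + (0.405431 − 0.194388)/3 = 0.475779
R_{2,2} = 0.475779 + (0.475779 − 0.781279)/15 = 0.455412

0.4554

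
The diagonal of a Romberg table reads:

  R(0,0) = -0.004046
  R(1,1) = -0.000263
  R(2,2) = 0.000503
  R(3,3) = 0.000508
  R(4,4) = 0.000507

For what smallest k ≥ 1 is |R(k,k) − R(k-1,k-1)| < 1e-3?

|R(1,1) − R(0,0)| = 0.003783 ≥ 1e-3
|R(2,2) − R(1,1)| = 0.000766 < 1e-3

k = 2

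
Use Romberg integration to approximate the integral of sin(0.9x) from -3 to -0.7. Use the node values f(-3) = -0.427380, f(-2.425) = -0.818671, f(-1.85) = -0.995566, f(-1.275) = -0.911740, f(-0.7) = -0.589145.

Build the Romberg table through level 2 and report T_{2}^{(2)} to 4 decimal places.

T_{0}^{(0)} (trapezoid, 1 panel, h=2.3000): -1.169004
T_{1}^{(0)} (trapezoid, 2 panels, h=1.1500): -1.729403
T_{2}^{(0)} (trapezoid, 4 panels, h=0.5750): -1.859688
T_{1}^{(1)} = -1.729403 + (-1.729403 − (-1.169004))/3 = -1.916203
T_{2}^{(1)} = -1.859688 + (-1.859688 − (-1.729403))/3 = -1.903116
T_{2}^{(2)} = -1.903116 + (-1.903116 − (-1.916203))/15 = -1.902244

-1.9022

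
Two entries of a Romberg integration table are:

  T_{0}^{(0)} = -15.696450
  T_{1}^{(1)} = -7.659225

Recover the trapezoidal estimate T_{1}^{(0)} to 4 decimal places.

-9.6685

From T_{1}^{(1)} = (4·T_{1}^{(0)} − T_{0}^{(0)})/3, solve for T_{1}^{(0)}:
4·T_{1}^{(0)} = 3·(-7.659225) + (-15.696450) = -38.674125
T_{1}^{(0)} = -9.668531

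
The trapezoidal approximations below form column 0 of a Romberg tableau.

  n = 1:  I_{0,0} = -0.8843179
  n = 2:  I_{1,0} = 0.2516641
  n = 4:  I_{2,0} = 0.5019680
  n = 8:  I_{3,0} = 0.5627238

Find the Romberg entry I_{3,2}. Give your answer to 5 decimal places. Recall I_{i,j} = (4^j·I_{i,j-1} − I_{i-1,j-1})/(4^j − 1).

0.58281

Richardson extrapolation on the trapezoidal column (denominator 4−1=3):
I_{2,1} = 0.5019680 + (0.5019680 − 0.2516641)/3 = 0.5854026
I_{3,1} = 0.5627238 + (0.5627238 − 0.5019680)/3 = 0.5829757
I_{3,2} = (16·0.5829757 − 0.5854026) / 15 = 0.5828139
(Column j=1 coincides with Simpson's rule on the same nodes.)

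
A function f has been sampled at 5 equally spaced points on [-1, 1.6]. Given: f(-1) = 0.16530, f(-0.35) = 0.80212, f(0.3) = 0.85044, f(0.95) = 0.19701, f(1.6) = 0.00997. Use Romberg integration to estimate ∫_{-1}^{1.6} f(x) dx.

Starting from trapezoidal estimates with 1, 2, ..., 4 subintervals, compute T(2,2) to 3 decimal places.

T(0,0) (trapezoid, 1 panel, h=2.6000): 0.22785
T(1,0) (trapezoid, 2 panels, h=1.3000): 1.21950
T(2,0) (trapezoid, 4 panels, h=0.6500): 1.25918
T(1,1) = 1.21950 + (1.21950 − 0.22785)/3 = 1.55005
T(2,1) = 1.25918 + (1.25918 − 1.21950)/3 = 1.27241
T(2,2) = 1.27241 + (1.27241 − 1.55005)/15 = 1.25390

1.254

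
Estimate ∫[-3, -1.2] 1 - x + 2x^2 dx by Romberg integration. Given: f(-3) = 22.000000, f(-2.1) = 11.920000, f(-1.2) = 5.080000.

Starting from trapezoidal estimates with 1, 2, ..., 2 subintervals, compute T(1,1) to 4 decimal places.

22.4280

T(0,0) (trapezoid, 1 panel, h=1.8000): 24.372000
T(1,0) (trapezoid, 2 panels, h=0.9000): 22.914000
T(1,1) = 22.914000 + (22.914000 − 24.372000)/3 = 22.428000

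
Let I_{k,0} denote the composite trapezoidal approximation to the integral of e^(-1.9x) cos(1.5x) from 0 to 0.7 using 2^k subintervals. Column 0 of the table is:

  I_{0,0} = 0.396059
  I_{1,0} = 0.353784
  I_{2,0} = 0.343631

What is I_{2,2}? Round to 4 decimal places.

0.3403

Richardson extrapolation on the trapezoidal column (denominator 4−1=3):
I_{1,1} = (4·0.353784 − 0.396059) / 3 = 0.339692
I_{2,1} = 0.343631 + (0.343631 − 0.353784)/3 = 0.340247
I_{2,2} = 0.340247 + (0.340247 − 0.339692)/15 = 0.340284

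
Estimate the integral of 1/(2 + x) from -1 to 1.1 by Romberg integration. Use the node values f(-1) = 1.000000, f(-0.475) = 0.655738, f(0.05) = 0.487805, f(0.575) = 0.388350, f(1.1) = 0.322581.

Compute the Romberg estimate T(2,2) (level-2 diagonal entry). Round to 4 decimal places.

T(0,0) (trapezoid, 1 panel, h=2.1000): 1.388710
T(1,0) (trapezoid, 2 panels, h=1.0500): 1.206550
T(2,0) (trapezoid, 4 panels, h=0.5250): 1.151421
T(1,1) = 1.206550 + (1.206550 − 1.388710)/3 = 1.145830
T(2,1) = 1.151421 + (1.151421 − 1.206550)/3 = 1.133045
T(2,2) = 1.133045 + (1.133045 − 1.145830)/15 = 1.132193

1.1322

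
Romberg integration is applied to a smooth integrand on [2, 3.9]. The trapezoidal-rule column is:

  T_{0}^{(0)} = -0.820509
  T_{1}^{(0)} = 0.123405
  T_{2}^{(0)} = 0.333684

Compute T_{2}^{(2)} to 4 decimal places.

0.4015

Richardson extrapolation on the trapezoidal column (denominator 4−1=3):
T_{1}^{(1)} = (4·0.123405 − (-0.820509)) / 3 = 0.438043
T_{2}^{(1)} = (4·0.333684 − 0.123405) / 3 = 0.403777
T_{2}^{(2)} = (16·0.403777 − 0.438043) / 15 = 0.401493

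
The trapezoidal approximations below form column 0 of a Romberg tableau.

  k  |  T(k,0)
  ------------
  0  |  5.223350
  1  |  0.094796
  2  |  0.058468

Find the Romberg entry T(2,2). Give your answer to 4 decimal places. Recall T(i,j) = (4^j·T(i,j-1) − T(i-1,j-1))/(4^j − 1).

Richardson extrapolation on the trapezoidal column (denominator 4−1=3):
T(1,1) = 0.094796 + (0.094796 − 5.223350)/3 = -1.614722
T(2,1) = 0.058468 + (0.058468 − 0.094796)/3 = 0.046359
T(2,2) = 0.046359 + (0.046359 − (-1.614722))/15 = 0.157098
(Column j=1 coincides with Simpson's rule on the same nodes.)

0.1571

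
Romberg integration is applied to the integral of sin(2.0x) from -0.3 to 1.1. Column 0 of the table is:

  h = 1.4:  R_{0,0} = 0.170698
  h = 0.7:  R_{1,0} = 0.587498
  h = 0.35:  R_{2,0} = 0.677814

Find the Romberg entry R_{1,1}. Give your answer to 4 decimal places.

0.7264

R_{1,1} = (4·0.587498 − 0.170698) / 3 = 0.726431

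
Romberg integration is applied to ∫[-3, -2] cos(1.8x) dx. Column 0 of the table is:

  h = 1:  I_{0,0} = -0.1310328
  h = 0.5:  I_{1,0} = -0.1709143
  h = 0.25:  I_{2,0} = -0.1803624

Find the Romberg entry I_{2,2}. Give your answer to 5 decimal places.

I_{1,1} = -0.1709143 + (-0.1709143 − (-0.1310328))/3 = -0.1842081
I_{2,1} = (4·(-0.1803624) − (-0.1709143)) / 3 = -0.1835118
I_{2,2} = (16·(-0.1835118) − (-0.1842081)) / 15 = -0.1834654
(Column j=1 coincides with Simpson's rule on the same nodes.)

-0.18347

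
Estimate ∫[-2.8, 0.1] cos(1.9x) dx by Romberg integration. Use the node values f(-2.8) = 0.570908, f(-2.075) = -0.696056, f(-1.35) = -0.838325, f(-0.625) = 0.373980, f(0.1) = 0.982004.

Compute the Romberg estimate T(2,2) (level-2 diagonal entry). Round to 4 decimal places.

-0.3060

T(0,0) (trapezoid, 1 panel, h=2.9000): 2.251722
T(1,0) (trapezoid, 2 panels, h=1.4500): -0.089710
T(2,0) (trapezoid, 4 panels, h=0.7250): -0.278360
T(1,1) = -0.089710 + (-0.089710 − 2.251722)/3 = -0.870187
T(2,1) = -0.278360 + (-0.278360 − (-0.089710))/3 = -0.341243
T(2,2) = -0.341243 + (-0.341243 − (-0.870187))/15 = -0.305980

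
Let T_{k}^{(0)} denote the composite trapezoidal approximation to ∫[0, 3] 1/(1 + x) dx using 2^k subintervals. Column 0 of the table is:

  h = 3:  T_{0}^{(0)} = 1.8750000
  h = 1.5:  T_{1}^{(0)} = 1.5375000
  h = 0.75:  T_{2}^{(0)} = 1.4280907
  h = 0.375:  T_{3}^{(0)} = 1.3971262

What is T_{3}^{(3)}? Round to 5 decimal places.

Richardson extrapolation on the trapezoidal column (denominator 4−1=3):
T_{1}^{(1)} = 1.5375000 + (1.5375000 − 1.8750000)/3 = 1.4250000
T_{2}^{(1)} = (4·1.4280907 − 1.5375000) / 3 = 1.3916209
T_{3}^{(1)} = (4·1.3971262 − 1.4280907) / 3 = 1.3868047
T_{2}^{(2)} = 1.3916209 + (1.3916209 − 1.4250000)/15 = 1.3893956
T_{3}^{(2)} = 1.3868047 + (1.3868047 − 1.3916209)/15 = 1.3864836
T_{3}^{(3)} = 1.3864836 + (1.3864836 − 1.3893956)/63 = 1.3864374

1.38644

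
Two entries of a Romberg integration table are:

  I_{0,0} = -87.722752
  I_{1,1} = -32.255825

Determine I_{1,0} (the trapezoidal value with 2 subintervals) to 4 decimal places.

-46.1226

From I_{1,1} = (4·I_{1,0} − I_{0,0})/3, solve for I_{1,0}:
4·I_{1,0} = 3·(-32.255825) + (-87.722752) = -184.490227
I_{1,0} = -46.122557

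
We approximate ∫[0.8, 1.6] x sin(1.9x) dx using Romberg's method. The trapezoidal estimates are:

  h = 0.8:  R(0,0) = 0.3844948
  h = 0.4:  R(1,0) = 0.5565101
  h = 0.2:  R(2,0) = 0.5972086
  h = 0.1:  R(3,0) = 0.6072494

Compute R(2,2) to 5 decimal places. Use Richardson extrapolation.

R(1,1) = 0.5565101 + (0.5565101 − 0.3844948)/3 = 0.6138485
R(2,1) = (4·0.5972086 − 0.5565101) / 3 = 0.6107748
R(2,2) = 0.6107748 + (0.6107748 − 0.6138485)/15 = 0.6105699

0.61057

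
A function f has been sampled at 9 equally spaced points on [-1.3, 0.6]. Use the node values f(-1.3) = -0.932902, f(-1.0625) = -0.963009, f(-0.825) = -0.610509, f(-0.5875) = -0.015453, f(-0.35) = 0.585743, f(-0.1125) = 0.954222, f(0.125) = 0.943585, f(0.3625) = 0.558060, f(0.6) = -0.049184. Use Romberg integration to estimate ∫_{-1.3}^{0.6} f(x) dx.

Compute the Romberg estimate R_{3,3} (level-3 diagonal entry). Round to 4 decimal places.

R_{0,0} (trapezoid, 1 panel, h=1.9000): -0.932982
R_{1,0} (trapezoid, 2 panels, h=0.9500): 0.089965
R_{2,0} (trapezoid, 4 panels, h=0.4750): 0.203194
R_{3,0} (trapezoid, 8 panels, h=0.2375): 0.228379
R_{1,1} = 0.089965 + (0.089965 − (-0.932982))/3 = 0.430947
R_{2,1} = 0.203194 + (0.203194 − 0.089965)/3 = 0.240937
R_{3,1} = 0.228379 + (0.228379 − 0.203194)/3 = 0.236774
R_{2,2} = 0.240937 + (0.240937 − 0.430947)/15 = 0.228270
R_{3,2} = 0.236774 + (0.236774 − 0.240937)/15 = 0.236496
R_{3,3} = 0.236496 + (0.236496 − 0.228270)/63 = 0.236627

0.2366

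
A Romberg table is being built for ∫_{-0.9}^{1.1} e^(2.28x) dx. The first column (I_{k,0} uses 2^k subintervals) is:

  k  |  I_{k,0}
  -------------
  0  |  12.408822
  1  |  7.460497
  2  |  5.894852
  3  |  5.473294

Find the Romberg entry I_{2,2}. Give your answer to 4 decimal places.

5.3438

I_{1,1} = 7.460497 + (7.460497 − 12.408822)/3 = 5.811055
I_{2,1} = 5.894852 + (5.894852 − 7.460497)/3 = 5.372970
I_{2,2} = (16·5.372970 − 5.811055) / 15 = 5.343764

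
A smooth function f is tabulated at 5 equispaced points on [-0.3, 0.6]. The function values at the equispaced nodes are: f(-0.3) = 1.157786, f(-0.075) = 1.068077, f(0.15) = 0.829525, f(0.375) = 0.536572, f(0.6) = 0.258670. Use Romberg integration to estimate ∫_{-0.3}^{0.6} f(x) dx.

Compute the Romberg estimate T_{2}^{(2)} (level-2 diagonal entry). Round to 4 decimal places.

0.7122

T_{0}^{(0)} (trapezoid, 1 panel, h=0.9000): 0.637405
T_{1}^{(0)} (trapezoid, 2 panels, h=0.4500): 0.691989
T_{2}^{(0)} (trapezoid, 4 panels, h=0.2250): 0.707040
T_{1}^{(1)} = 0.691989 + (0.691989 − 0.637405)/3 = 0.710184
T_{2}^{(1)} = 0.707040 + (0.707040 − 0.691989)/3 = 0.712057
T_{2}^{(2)} = 0.712057 + (0.712057 − 0.710184)/15 = 0.712182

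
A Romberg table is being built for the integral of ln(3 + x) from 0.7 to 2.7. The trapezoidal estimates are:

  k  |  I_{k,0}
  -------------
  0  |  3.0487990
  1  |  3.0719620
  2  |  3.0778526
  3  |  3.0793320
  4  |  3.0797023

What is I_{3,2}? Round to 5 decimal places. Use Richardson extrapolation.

3.07983

Richardson extrapolation on the trapezoidal column (denominator 4−1=3):
I_{2,1} = (4·3.0778526 − 3.0719620) / 3 = 3.0798161
I_{3,1} = (4·3.0793320 − 3.0778526) / 3 = 3.0798251
I_{3,2} = (16·3.0798251 − 3.0798161) / 15 = 3.0798257
(Column j=1 coincides with Simpson's rule on the same nodes.)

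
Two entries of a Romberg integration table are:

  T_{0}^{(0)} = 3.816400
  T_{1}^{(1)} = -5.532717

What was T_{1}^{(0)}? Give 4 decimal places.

From T_{1}^{(1)} = (4·T_{1}^{(0)} − T_{0}^{(0)})/3, solve for T_{1}^{(0)}:
4·T_{1}^{(0)} = 3·(-5.532717) + 3.816400 = -12.781751
T_{1}^{(0)} = -3.195438

-3.1954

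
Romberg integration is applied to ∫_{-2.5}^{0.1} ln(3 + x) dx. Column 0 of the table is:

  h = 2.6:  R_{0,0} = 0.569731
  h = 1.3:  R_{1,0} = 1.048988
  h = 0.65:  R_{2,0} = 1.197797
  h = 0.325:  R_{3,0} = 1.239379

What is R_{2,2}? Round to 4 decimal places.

1.2500

R_{1,1} = (4·1.048988 − 0.569731) / 3 = 1.208740
R_{2,1} = 1.197797 + (1.197797 − 1.048988)/3 = 1.247400
R_{2,2} = 1.247400 + (1.247400 − 1.208740)/15 = 1.249977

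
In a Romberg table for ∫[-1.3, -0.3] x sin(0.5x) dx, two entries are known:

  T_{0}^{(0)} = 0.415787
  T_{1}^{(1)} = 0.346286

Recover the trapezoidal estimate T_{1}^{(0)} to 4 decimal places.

From T_{1}^{(1)} = (4·T_{1}^{(0)} − T_{0}^{(0)})/3, solve for T_{1}^{(0)}:
4·T_{1}^{(0)} = 3·0.346286 + 0.415787 = 1.454645
T_{1}^{(0)} = 0.363661

0.3637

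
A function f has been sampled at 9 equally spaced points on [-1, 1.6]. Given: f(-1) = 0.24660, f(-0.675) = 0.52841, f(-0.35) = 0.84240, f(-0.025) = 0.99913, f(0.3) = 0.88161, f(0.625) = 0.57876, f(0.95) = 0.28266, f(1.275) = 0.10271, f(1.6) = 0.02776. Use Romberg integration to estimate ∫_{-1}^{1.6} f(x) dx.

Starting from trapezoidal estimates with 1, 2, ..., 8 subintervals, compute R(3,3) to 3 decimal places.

R(0,0) (trapezoid, 1 panel, h=2.6000): 0.35667
R(1,0) (trapezoid, 2 panels, h=1.3000): 1.32443
R(2,0) (trapezoid, 4 panels, h=0.6500): 1.39350
R(3,0) (trapezoid, 8 panels, h=0.3250): 1.41468
R(1,1) = 1.32443 + (1.32443 − 0.35667)/3 = 1.64702
R(2,1) = 1.39350 + (1.39350 − 1.32443)/3 = 1.41652
R(3,1) = 1.41468 + (1.41468 − 1.39350)/3 = 1.42174
R(2,2) = 1.41652 + (1.41652 − 1.64702)/15 = 1.40115
R(3,2) = 1.42174 + (1.42174 − 1.41652)/15 = 1.42209
R(3,3) = 1.42209 + (1.42209 − 1.40115)/63 = 1.42242

1.422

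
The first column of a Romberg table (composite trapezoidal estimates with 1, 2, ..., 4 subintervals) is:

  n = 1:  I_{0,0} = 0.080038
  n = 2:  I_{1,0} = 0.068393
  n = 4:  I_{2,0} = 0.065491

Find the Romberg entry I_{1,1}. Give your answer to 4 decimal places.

Richardson extrapolation on the trapezoidal column (denominator 4−1=3):
I_{1,1} = 0.068393 + (0.068393 − 0.080038)/3 = 0.064511
(Column j=1 coincides with Simpson's rule on the same nodes.)

0.0645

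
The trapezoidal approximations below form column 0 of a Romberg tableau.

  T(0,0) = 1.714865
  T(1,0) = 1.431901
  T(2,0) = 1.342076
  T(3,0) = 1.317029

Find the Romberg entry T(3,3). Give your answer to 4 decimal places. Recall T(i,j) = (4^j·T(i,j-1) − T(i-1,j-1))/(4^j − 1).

1.3084

Richardson extrapolation on the trapezoidal column (denominator 4−1=3):
T(1,1) = 1.431901 + (1.431901 − 1.714865)/3 = 1.337580
T(2,1) = (4·1.342076 − 1.431901) / 3 = 1.312134
T(3,1) = (4·1.317029 − 1.342076) / 3 = 1.308680
T(2,2) = 1.312134 + (1.312134 − 1.337580)/15 = 1.310438
T(3,2) = (16·1.308680 − 1.312134) / 15 = 1.308450
T(3,3) = (64·1.308450 − 1.310438) / 63 = 1.308418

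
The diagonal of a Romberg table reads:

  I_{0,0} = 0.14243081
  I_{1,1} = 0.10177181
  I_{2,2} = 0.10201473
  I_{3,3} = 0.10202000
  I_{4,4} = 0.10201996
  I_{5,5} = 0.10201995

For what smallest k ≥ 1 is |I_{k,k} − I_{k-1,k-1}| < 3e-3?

k = 2

|I_{1,1} − I_{0,0}| = 0.04065900 ≥ 3e-3
|I_{2,2} − I_{1,1}| = 0.00024292 < 3e-3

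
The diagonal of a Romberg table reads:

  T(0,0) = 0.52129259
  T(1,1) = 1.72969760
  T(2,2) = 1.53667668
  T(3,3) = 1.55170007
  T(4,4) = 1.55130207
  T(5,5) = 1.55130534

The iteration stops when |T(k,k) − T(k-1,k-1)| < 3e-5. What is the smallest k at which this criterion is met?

|T(1,1) − T(0,0)| = 1.20840501 ≥ 3e-5
|T(2,2) − T(1,1)| = 0.19302092 ≥ 3e-5
|T(3,3) − T(2,2)| = 0.01502339 ≥ 3e-5
|T(4,4) − T(3,3)| = 0.00039800 ≥ 3e-5
|T(5,5) − T(4,4)| = 0.00000327 < 3e-5

k = 5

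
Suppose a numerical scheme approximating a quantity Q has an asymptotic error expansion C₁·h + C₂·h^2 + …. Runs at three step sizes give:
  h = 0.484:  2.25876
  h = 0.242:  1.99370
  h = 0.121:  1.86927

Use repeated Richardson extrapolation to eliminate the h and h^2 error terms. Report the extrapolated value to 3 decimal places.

1.750

First eliminate the h term (factor 2^1 = 2):
  B₁ = (2·1.99370 − 2.25876)/1 = 1.72864
  B₂ = (2·1.86927 − 1.99370)/1 = 1.74484
Then eliminate the h^2 term (factor 2^2 = 4):
  (4·1.74484 − 1.72864)/3 = 1.75024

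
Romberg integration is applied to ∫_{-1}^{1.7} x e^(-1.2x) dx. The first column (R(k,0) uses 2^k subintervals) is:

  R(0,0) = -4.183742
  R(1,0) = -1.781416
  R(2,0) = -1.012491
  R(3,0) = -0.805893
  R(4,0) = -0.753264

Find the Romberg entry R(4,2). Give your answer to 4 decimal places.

Richardson extrapolation on the trapezoidal column (denominator 4−1=3):
R(3,1) = -0.805893 + (-0.805893 − (-1.012491))/3 = -0.737027
R(4,1) = (4·(-0.753264) − (-0.805893)) / 3 = -0.735721
R(4,2) = (16·(-0.735721) − (-0.737027)) / 15 = -0.735634

-0.7356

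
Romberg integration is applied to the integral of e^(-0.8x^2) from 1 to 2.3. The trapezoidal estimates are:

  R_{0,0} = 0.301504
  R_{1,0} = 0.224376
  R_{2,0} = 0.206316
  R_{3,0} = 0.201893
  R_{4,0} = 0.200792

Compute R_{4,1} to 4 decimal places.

0.2004

Richardson extrapolation on the trapezoidal column (denominator 4−1=3):
R_{4,1} = (4·0.200792 − 0.201893) / 3 = 0.200425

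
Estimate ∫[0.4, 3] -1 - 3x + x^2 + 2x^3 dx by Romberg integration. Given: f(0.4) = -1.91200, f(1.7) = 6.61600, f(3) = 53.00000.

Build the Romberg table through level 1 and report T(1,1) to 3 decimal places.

T(0,0) (trapezoid, 1 panel, h=2.6000): 66.41440
T(1,0) (trapezoid, 2 panels, h=1.3000): 41.80800
T(1,1) = 41.80800 + (41.80800 − 66.41440)/3 = 33.60587

33.606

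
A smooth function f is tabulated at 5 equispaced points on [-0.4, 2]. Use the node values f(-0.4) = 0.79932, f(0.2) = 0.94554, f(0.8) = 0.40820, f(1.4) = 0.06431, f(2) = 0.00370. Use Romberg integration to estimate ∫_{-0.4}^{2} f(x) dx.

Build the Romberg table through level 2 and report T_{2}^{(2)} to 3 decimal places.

T_{0}^{(0)} (trapezoid, 1 panel, h=2.4000): 0.96362
T_{1}^{(0)} (trapezoid, 2 panels, h=1.2000): 0.97165
T_{2}^{(0)} (trapezoid, 4 panels, h=0.6000): 1.09174
T_{1}^{(1)} = 0.97165 + (0.97165 − 0.96362)/3 = 0.97433
T_{2}^{(1)} = 1.09174 + (1.09174 − 0.97165)/3 = 1.13177
T_{2}^{(2)} = 1.13177 + (1.13177 − 0.97433)/15 = 1.14227

1.142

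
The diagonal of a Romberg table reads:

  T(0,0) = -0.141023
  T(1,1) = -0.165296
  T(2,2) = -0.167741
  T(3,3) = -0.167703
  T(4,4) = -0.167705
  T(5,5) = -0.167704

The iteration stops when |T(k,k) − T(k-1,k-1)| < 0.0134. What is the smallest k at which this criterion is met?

|T(1,1) − T(0,0)| = 0.024273 ≥ 0.0134
|T(2,2) − T(1,1)| = 0.002445 < 0.0134

k = 2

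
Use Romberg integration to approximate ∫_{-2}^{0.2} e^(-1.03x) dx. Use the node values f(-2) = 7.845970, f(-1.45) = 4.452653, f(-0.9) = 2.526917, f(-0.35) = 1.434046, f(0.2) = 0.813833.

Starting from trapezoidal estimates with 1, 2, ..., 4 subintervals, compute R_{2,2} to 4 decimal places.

6.8277

R_{0,0} (trapezoid, 1 panel, h=2.2000): 9.525783
R_{1,0} (trapezoid, 2 panels, h=1.1000): 7.542500
R_{2,0} (trapezoid, 4 panels, h=0.5500): 7.008935
R_{1,1} = 7.542500 + (7.542500 − 9.525783)/3 = 6.881406
R_{2,1} = 7.008935 + (7.008935 − 7.542500)/3 = 6.831080
R_{2,2} = 6.831080 + (6.831080 − 6.881406)/15 = 6.827725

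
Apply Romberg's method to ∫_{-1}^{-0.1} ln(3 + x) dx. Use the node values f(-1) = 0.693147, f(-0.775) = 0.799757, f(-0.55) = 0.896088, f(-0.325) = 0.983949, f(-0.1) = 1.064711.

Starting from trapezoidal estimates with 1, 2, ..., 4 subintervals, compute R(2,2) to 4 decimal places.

0.8014

R(0,0) (trapezoid, 1 panel, h=0.9000): 0.791036
R(1,0) (trapezoid, 2 panels, h=0.4500): 0.798758
R(2,0) (trapezoid, 4 panels, h=0.2250): 0.800713
R(1,1) = 0.798758 + (0.798758 − 0.791036)/3 = 0.801332
R(2,1) = 0.800713 + (0.800713 − 0.798758)/3 = 0.801365
R(2,2) = 0.801365 + (0.801365 − 0.801332)/15 = 0.801367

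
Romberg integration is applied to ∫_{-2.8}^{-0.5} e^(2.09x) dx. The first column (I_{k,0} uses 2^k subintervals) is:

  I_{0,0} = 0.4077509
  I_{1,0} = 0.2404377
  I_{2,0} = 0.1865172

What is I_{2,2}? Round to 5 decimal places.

0.16747

I_{1,1} = (4·0.2404377 − 0.4077509) / 3 = 0.1846666
I_{2,1} = (4·0.1865172 − 0.2404377) / 3 = 0.1685437
I_{2,2} = (16·0.1685437 − 0.1846666) / 15 = 0.1674688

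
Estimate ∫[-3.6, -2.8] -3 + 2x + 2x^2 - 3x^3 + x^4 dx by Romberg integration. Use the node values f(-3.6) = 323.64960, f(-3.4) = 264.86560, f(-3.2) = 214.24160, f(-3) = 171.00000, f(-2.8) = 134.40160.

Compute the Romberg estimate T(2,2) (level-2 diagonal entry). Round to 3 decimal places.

T(0,0) (trapezoid, 1 panel, h=0.8000): 183.22048
T(1,0) (trapezoid, 2 panels, h=0.4000): 177.30688
T(2,0) (trapezoid, 4 panels, h=0.2000): 175.82656
T(1,1) = 177.30688 + (177.30688 − 183.22048)/3 = 175.33568
T(2,1) = 175.82656 + (175.82656 − 177.30688)/3 = 175.33312
T(2,2) = 175.33312 + (175.33312 − 175.33568)/15 = 175.33295

175.333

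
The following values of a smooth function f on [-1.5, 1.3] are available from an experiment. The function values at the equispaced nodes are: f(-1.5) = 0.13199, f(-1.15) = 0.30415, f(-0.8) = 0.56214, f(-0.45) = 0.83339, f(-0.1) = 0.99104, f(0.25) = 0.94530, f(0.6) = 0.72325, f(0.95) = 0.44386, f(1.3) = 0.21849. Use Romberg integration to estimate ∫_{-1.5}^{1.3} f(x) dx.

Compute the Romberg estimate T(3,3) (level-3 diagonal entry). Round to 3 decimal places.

T(0,0) (trapezoid, 1 panel, h=2.8000): 0.49067
T(1,0) (trapezoid, 2 panels, h=1.4000): 1.63279
T(2,0) (trapezoid, 4 panels, h=0.7000): 1.71617
T(3,0) (trapezoid, 8 panels, h=0.3500): 1.74243
T(1,1) = 1.63279 + (1.63279 − 0.49067)/3 = 2.01350
T(2,1) = 1.71617 + (1.71617 − 1.63279)/3 = 1.74396
T(3,1) = 1.74243 + (1.74243 − 1.71617)/3 = 1.75118
T(2,2) = 1.74396 + (1.74396 − 2.01350)/15 = 1.72599
T(3,2) = 1.75118 + (1.75118 − 1.74396)/15 = 1.75166
T(3,3) = 1.75166 + (1.75166 − 1.72599)/63 = 1.75207

1.752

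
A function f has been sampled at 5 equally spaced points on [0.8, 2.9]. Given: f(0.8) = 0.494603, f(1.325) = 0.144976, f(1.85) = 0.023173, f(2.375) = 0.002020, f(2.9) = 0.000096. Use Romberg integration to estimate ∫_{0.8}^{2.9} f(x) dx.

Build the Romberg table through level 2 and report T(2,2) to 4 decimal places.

0.1970

T(0,0) (trapezoid, 1 panel, h=2.1000): 0.519434
T(1,0) (trapezoid, 2 panels, h=1.0500): 0.284049
T(2,0) (trapezoid, 4 panels, h=0.5250): 0.219197
T(1,1) = 0.284049 + (0.284049 − 0.519434)/3 = 0.205587
T(2,1) = 0.219197 + (0.219197 − 0.284049)/3 = 0.197580
T(2,2) = 0.197580 + (0.197580 − 0.205587)/15 = 0.197046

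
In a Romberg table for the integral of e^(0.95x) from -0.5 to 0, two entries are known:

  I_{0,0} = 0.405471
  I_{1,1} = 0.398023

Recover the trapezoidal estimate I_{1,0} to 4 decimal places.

From I_{1,1} = (4·I_{1,0} − I_{0,0})/3, solve for I_{1,0}:
4·I_{1,0} = 3·0.398023 + 0.405471 = 1.599540
I_{1,0} = 0.399885

0.3999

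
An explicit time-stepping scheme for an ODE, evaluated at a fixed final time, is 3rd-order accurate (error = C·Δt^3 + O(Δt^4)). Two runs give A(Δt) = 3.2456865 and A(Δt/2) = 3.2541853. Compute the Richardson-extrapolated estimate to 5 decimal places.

3.25540

The leading error scales as Δt^3; refining by a factor of 2 reduces it by 2^3 = 8.
Extrapolated value = (8·A(Δt/2) − A(Δt)) / (8 − 1)
= (8·3.2541853 − 3.2456865) / 7
= 22.7877959 / 7 = 3.2553994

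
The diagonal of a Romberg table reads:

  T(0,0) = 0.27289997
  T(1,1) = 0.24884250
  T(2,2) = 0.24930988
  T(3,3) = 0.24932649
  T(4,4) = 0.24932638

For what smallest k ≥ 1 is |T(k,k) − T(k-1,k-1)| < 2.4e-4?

|T(1,1) − T(0,0)| = 0.02405747 ≥ 2.4e-4
|T(2,2) − T(1,1)| = 0.00046738 ≥ 2.4e-4
|T(3,3) − T(2,2)| = 0.00001661 < 2.4e-4

k = 3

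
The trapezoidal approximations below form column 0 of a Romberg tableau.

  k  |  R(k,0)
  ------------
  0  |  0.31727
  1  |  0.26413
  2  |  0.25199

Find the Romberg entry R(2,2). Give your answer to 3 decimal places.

0.248

Richardson extrapolation on the trapezoidal column (denominator 4−1=3):
R(1,1) = (4·0.26413 − 0.31727) / 3 = 0.24642
R(2,1) = (4·0.25199 − 0.26413) / 3 = 0.24794
R(2,2) = (16·0.24794 − 0.24642) / 15 = 0.24804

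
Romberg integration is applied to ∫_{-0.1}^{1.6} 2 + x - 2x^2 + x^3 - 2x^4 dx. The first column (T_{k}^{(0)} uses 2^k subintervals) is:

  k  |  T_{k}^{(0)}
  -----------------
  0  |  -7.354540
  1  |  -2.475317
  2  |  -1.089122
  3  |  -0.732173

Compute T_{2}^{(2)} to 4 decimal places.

-0.6123

Richardson extrapolation on the trapezoidal column (denominator 4−1=3):
T_{1}^{(1)} = -2.475317 + (-2.475317 − (-7.354540))/3 = -0.848909
T_{2}^{(1)} = (4·(-1.089122) − (-2.475317)) / 3 = -0.627057
T_{2}^{(2)} = -0.627057 + (-0.627057 − (-0.848909))/15 = -0.612267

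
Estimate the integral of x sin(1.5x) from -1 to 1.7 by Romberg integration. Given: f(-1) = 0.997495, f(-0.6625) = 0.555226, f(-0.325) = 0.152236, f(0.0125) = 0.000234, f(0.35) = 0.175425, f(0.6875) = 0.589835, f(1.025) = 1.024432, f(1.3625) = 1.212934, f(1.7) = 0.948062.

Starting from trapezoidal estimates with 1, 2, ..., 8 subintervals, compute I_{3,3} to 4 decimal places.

I_{0,0} (trapezoid, 1 panel, h=2.7000): 2.626502
I_{1,0} (trapezoid, 2 panels, h=1.3500): 1.550075
I_{2,0} (trapezoid, 4 panels, h=0.6750): 1.569288
I_{3,0} (trapezoid, 8 panels, h=0.3375): 1.580546
I_{1,1} = 1.550075 + (1.550075 − 2.626502)/3 = 1.191266
I_{2,1} = 1.569288 + (1.569288 − 1.550075)/3 = 1.575692
I_{3,1} = 1.580546 + (1.580546 − 1.569288)/3 = 1.584299
I_{2,2} = 1.575692 + (1.575692 − 1.191266)/15 = 1.601320
I_{3,2} = 1.584299 + (1.584299 − 1.575692)/15 = 1.584873
I_{3,3} = 1.584873 + (1.584873 − 1.601320)/63 = 1.584612

1.5846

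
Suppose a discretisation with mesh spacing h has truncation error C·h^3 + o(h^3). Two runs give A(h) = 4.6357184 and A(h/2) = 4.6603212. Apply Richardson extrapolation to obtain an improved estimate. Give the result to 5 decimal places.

The leading error scales as h^3; refining by a factor of 2 reduces it by 2^3 = 8.
Extrapolated value = (8·A(h/2) − A(h)) / (8 − 1)
= (8·4.6603212 − 4.6357184) / 7
= 32.6468512 / 7 = 4.6638359

4.66384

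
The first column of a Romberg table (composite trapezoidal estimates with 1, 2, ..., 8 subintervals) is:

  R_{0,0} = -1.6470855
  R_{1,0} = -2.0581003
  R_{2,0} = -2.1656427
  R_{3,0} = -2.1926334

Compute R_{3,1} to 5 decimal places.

-2.20163

R_{3,1} = -2.1926334 + (-2.1926334 − (-2.1656427))/3 = -2.2016303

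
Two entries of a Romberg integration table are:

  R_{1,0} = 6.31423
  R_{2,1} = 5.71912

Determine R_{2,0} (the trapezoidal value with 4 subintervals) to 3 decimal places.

From R_{2,1} = (4·R_{2,0} − R_{1,0})/3, solve for R_{2,0}:
4·R_{2,0} = 3·5.71912 + 6.31423 = 23.47159
R_{2,0} = 5.86790

5.868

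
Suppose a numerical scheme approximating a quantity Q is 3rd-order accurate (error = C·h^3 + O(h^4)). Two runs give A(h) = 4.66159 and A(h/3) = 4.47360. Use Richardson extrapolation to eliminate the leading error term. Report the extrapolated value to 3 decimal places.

4.466

The leading error scales as h^3; refining by a factor of 3 reduces it by 3^3 = 27.
Extrapolated value = (27·A(h/3) − A(h)) / (27 − 1)
= (27·4.47360 − 4.66159) / 26
= 116.12561 / 26 = 4.46637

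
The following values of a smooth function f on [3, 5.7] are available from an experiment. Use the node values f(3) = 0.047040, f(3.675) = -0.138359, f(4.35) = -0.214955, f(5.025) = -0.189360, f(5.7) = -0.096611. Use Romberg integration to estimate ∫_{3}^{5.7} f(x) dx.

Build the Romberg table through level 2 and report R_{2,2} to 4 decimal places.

R_{0,0} (trapezoid, 1 panel, h=2.7000): -0.066921
R_{1,0} (trapezoid, 2 panels, h=1.3500): -0.323650
R_{2,0} (trapezoid, 4 panels, h=0.6750): -0.383035
R_{1,1} = -0.323650 + (-0.323650 − (-0.066921))/3 = -0.409226
R_{2,1} = -0.383035 + (-0.383035 − (-0.323650))/3 = -0.402830
R_{2,2} = -0.402830 + (-0.402830 − (-0.409226))/15 = -0.402404

-0.4024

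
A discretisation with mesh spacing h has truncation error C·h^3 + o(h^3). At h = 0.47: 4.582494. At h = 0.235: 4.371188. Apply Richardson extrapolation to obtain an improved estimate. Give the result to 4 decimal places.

4.3410

The leading error scales as h^3; refining by a factor of 2 reduces it by 2^3 = 8.
Extrapolated value = (8·A(h/2) − A(h)) / (8 − 1)
= (8·4.371188 − 4.582494) / 7
= 30.387010 / 7 = 4.341001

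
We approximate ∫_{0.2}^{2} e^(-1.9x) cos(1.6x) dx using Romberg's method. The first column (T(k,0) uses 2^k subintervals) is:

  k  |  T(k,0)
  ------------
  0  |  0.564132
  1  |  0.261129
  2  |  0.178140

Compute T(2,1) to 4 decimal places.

Richardson extrapolation on the trapezoidal column (denominator 4−1=3):
T(2,1) = (4·0.178140 − 0.261129) / 3 = 0.150477

0.1505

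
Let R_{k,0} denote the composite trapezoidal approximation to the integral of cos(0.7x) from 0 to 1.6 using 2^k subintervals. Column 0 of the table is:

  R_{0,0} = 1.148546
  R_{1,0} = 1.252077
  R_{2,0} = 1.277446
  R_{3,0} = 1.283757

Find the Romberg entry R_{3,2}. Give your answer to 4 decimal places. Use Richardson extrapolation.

Richardson extrapolation on the trapezoidal column (denominator 4−1=3):
R_{2,1} = (4·1.277446 − 1.252077) / 3 = 1.285902
R_{3,1} = 1.283757 + (1.283757 − 1.277446)/3 = 1.285861
R_{3,2} = (16·1.285861 − 1.285902) / 15 = 1.285858
(Column j=1 coincides with Simpson's rule on the same nodes.)

1.2859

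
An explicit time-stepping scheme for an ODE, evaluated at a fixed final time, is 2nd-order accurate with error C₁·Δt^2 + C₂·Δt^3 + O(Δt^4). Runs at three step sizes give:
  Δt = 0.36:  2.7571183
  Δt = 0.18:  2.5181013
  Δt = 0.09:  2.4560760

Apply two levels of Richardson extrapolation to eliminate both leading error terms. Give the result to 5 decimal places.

First eliminate the Δt^2 term (factor 2^2 = 4):
  B₁ = (4·2.5181013 − 2.7571183)/3 = 2.4384290
  B₂ = (4·2.4560760 − 2.5181013)/3 = 2.4354009
Then eliminate the Δt^3 term (factor 2^3 = 8):
  (8·2.4354009 − 2.4384290)/7 = 2.4349683

2.43497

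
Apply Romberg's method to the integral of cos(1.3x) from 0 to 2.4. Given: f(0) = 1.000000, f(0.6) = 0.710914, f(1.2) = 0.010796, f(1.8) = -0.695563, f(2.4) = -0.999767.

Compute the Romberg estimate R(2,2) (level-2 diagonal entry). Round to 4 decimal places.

R(0,0) (trapezoid, 1 panel, h=2.4000): 0.000280
R(1,0) (trapezoid, 2 panels, h=1.2000): 0.013095
R(2,0) (trapezoid, 4 panels, h=0.6000): 0.015758
R(1,1) = 0.013095 + (0.013095 − 0.000280)/3 = 0.017367
R(2,1) = 0.015758 + (0.015758 − 0.013095)/3 = 0.016646
R(2,2) = 0.016646 + (0.016646 − 0.017367)/15 = 0.016598

0.0166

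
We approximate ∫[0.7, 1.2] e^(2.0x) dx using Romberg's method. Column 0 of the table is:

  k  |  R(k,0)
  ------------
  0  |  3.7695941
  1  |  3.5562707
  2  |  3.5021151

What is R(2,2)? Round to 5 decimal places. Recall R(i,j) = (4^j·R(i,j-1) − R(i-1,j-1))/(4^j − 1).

3.48399

Richardson extrapolation on the trapezoidal column (denominator 4−1=3):
R(1,1) = (4·3.5562707 − 3.7695941) / 3 = 3.4851629
R(2,1) = 3.5021151 + (3.5021151 − 3.5562707)/3 = 3.4840632
R(2,2) = 3.4840632 + (3.4840632 − 3.4851629)/15 = 3.4839899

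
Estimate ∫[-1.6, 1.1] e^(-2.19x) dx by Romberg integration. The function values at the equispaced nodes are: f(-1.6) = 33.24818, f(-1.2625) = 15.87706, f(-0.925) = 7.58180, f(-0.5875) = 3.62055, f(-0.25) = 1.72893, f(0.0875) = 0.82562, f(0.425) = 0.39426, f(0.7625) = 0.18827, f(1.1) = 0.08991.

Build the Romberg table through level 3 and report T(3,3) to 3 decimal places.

T(0,0) (trapezoid, 1 panel, h=2.7000): 45.00642
T(1,0) (trapezoid, 2 panels, h=1.3500): 24.83727
T(2,0) (trapezoid, 4 panels, h=0.6750): 17.80247
T(3,0) (trapezoid, 8 panels, h=0.3375): 15.82387
T(1,1) = 24.83727 + (24.83727 − 45.00642)/3 = 18.11422
T(2,1) = 17.80247 + (17.80247 − 24.83727)/3 = 15.45754
T(3,1) = 15.82387 + (15.82387 − 17.80247)/3 = 15.16434
T(2,2) = 15.45754 + (15.45754 − 18.11422)/15 = 15.28043
T(3,2) = 15.16434 + (15.16434 − 15.45754)/15 = 15.14479
T(3,3) = 15.14479 + (15.14479 − 15.28043)/63 = 15.14264

15.143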